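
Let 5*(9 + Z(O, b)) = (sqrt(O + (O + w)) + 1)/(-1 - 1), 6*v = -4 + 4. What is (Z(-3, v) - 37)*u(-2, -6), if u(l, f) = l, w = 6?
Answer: 461/5 ≈ 92.200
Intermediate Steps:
v = 0 (v = (-4 + 4)/6 = (1/6)*0 = 0)
Z(O, b) = -91/10 - sqrt(6 + 2*O)/10 (Z(O, b) = -9 + ((sqrt(O + (O + 6)) + 1)/(-1 - 1))/5 = -9 + ((sqrt(O + (6 + O)) + 1)/(-2))/5 = -9 + ((sqrt(6 + 2*O) + 1)*(-1/2))/5 = -9 + ((1 + sqrt(6 + 2*O))*(-1/2))/5 = -9 + (-1/2 - sqrt(6 + 2*O)/2)/5 = -9 + (-1/10 - sqrt(6 + 2*O)/10) = -91/10 - sqrt(6 + 2*O)/10)
(Z(-3, v) - 37)*u(-2, -6) = ((-91/10 - sqrt(6 + 2*(-3))/10) - 37)*(-2) = ((-91/10 - sqrt(6 - 6)/10) - 37)*(-2) = ((-91/10 - sqrt(0)/10) - 37)*(-2) = ((-91/10 - 1/10*0) - 37)*(-2) = ((-91/10 + 0) - 37)*(-2) = (-91/10 - 37)*(-2) = -461/10*(-2) = 461/5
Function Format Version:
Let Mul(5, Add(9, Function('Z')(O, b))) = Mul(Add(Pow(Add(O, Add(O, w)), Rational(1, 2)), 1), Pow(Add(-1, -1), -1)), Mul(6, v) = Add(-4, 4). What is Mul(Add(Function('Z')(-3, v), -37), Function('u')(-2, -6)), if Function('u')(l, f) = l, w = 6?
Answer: Rational(461, 5) ≈ 92.200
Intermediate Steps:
v = 0 (v = Mul(Rational(1, 6), Add(-4, 4)) = Mul(Rational(1, 6), 0) = 0)
Function('Z')(O, b) = Add(Rational(-91, 10), Mul(Rational(-1, 10), Pow(Add(6, Mul(2, O)), Rational(1, 2)))) (Function('Z')(O, b) = Add(-9, Mul(Rational(1, 5), Mul(Add(Pow(Add(O, Add(O, 6)), Rational(1, 2)), 1), Pow(Add(-1, -1), -1)))) = Add(-9, Mul(Rational(1, 5), Mul(Add(Pow(Add(O, Add(6, O)), Rational(1, 2)), 1), Pow(-2, -1)))) = Add(-9, Mul(Rational(1, 5), Mul(Add(Pow(Add(6, Mul(2, O)), Rational(1, 2)), 1), Rational(-1, 2)))) = Add(-9, Mul(Rational(1, 5), Mul(Add(1, Pow(Add(6, Mul(2, O)), Rational(1, 2))), Rational(-1, 2)))) = Add(-9, Mul(Rational(1, 5), Add(Rational(-1, 2), Mul(Rational(-1, 2), Pow(Add(6, Mul(2, O)), Rational(1, 2)))))) = Add(-9, Add(Rational(-1, 10), Mul(Rational(-1, 10), Pow(Add(6, Mul(2, O)), Rational(1, 2))))) = Add(Rational(-91, 10), Mul(Rational(-1, 10), Pow(Add(6, Mul(2, O)), Rational(1, 2)))))
Mul(Add(Function('Z')(-3, v), -37), Function('u')(-2, -6)) = Mul(Add(Add(Rational(-91, 10), Mul(Rational(-1, 10), Pow(Add(6, Mul(2, -3)), Rational(1, 2)))), -37), -2) = Mul(Add(Add(Rational(-91, 10), Mul(Rational(-1, 10), Pow(Add(6, -6), Rational(1, 2)))), -37), -2) = Mul(Add(Add(Rational(-91, 10), Mul(Rational(-1, 10), Pow(0, Rational(1, 2)))), -37), -2) = Mul(Add(Add(Rational(-91, 10), Mul(Rational(-1, 10), 0)), -37), -2) = Mul(Add(Add(Rational(-91, 10), 0), -37), -2) = Mul(Add(Rational(-91, 10), -37), -2) = Mul(Rational(-461, 10), -2) = Rational(461, 5)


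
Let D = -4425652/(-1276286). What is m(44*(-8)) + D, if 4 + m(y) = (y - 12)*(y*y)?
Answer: -2616447592614/58013 ≈ -4.5101e+7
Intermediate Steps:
m(y) = -4 + y**2*(-12 + y) (m(y) = -4 + (y - 12)*(y*y) = -4 + (-12 + y)*y**2 = -4 + y**2*(-12 + y))
D = 201166/58013 (D = -4425652*(-1/1276286) = 201166/58013 ≈ 3.4676)
m(44*(-8)) + D = (-4 + (44*(-8))**3 - 12*(44*(-8))**2) + 201166/58013 = (-4 + (-352)**3 - 12*(-352)**2) + 201166/58013 = (-4 - 43614208 - 12*123904) + 201166/58013 = (-4 - 43614208 - 1486848) + 201166/58013 = -45101060 + 201166/58013 = -2616447592614/58013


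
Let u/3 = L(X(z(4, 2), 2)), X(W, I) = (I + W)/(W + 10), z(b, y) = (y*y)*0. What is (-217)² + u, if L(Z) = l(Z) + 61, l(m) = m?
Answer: 236363/5 ≈ 47273.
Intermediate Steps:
z(b, y) = 0 (z(b, y) = y²*0 = 0)
X(W, I) = (I + W)/(10 + W)
L(Z) = 61 + Z (L(Z) = Z + 61 = 61 + Z)
u = 918/5 (u = 3*(61 + (2 + 0)/(10 + 0)) = 3*(61 + 2/10) = 3*(61 + (⅒)*2) = 3*(61 + ⅕) = 3*(306/5) = 918/5 ≈ 183.60)
(-217)² + u = (-217)² + 918/5 = 47089 + 918/5 = 236363/5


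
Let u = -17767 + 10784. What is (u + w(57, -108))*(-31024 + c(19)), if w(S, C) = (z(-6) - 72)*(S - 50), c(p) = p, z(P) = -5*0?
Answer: 232134435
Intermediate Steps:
z(P) = 0
w(S, C) = 3600 - 72*S (w(S, C) = (0 - 72)*(S - 50) = -72*(-50 + S) = 3600 - 72*S)
u = -6983
(u + w(57, -108))*(-31024 + c(19)) = (-6983 + (3600 - 72*57))*(-31024 + 19) = (-6983 + (3600 - 4104))*(-31005) = (-6983 - 504)*(-31005) = -7487*(-31005) = 232134435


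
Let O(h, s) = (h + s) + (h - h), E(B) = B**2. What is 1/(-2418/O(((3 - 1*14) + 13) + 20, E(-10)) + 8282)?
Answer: 61/503993 ≈ 0.00012103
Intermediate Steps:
O(h, s) = h + s (O(h, s) = (h + s) + 0 = h + s)
1/(-2418/O(((3 - 1*14) + 13) + 20, E(-10)) + 8282) = 1/(-2418/((((3 - 1*14) + 13) + 20) + (-10)**2) + 8282) = 1/(-2418/((((3 - 14) + 13) + 20) + 100) + 8282) = 1/(-2418/(((-11 + 13) + 20) + 100) + 8282) = 1/(-2418/((2 + 20) + 100) + 8282) = 1/(-2418/(22 + 100) + 8282) = 1/(-2418/122 + 8282) = 1/(-2418*1/122 + 8282) = 1/(-1209/61 + 8282) = 1/(503993/61) = 61/503993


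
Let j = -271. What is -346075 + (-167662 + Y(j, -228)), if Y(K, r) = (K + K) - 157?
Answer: -514436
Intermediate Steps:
Y(K, r) = -157 + 2*K (Y(K, r) = 2*K - 157 = -157 + 2*K)
-346075 + (-167662 + Y(j, -228)) = -346075 + (-167662 + (-157 + 2*(-271))) = -346075 + (-167662 + (-157 - 542)) = -346075 + (-167662 - 699) = -346075 - 168361 = -514436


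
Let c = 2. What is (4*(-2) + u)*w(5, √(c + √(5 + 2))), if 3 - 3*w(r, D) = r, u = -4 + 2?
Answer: 20/3 ≈ 6.6667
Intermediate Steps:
u = -2
w(r, D) = 1 - r/3
(4*(-2) + u)*w(5, √(c + √(5 + 2))) = (4*(-2) - 2)*(1 - ⅓*5) = (-8 - 2)*(1 - 5/3) = -10*(-⅔) = 20/3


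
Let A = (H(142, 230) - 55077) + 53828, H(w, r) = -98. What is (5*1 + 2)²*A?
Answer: -66003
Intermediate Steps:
A = -1347 (A = (-98 - 55077) + 53828 = -55175 + 53828 = -1347)
(5*1 + 2)²*A = (5*1 + 2)²*(-1347) = (5 + 2)²*(-1347) = 7²*(-1347) = 49*(-1347) = -66003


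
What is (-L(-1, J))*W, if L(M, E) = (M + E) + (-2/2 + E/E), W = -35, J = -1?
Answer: -70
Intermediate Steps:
L(M, E) = E + M (L(M, E) = (E + M) + (-2*½ + 1) = (E + M) + (-1 + 1) = (E + M) + 0 = E + M)
(-L(-1, J))*W = -(-1 - 1)*(-35) = -1*(-2)*(-35) = 2*(-35) = -70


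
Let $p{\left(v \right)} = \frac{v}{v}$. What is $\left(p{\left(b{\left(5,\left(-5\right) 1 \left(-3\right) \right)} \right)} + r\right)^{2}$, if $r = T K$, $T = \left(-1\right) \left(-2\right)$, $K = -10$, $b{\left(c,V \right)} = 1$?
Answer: $361$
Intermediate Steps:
$p{\left(v \right)} = 1$
$T = 2$
$r = -20$ ($r = 2 \left(-10\right) = -20$)
$\left(p{\left(b{\left(5,\left(-5\right) 1 \left(-3\right) \right)} \right)} + r\right)^{2} = \left(1 - 20\right)^{2} = \left(-19\right)^{2} = 361$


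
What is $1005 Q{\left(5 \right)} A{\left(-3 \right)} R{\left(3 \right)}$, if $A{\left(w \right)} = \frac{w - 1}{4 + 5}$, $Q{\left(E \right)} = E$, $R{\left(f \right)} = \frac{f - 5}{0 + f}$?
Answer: $\frac{13400}{9} \approx 1488.9$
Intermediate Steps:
$R{\left(f \right)} = \frac{-5 + f}{f}$
$A{\left(w \right)} = - \frac{1}{9} + \frac{w}{9}$ ($A{\left(w \right)} = \frac{-1 + w}{9} = \left(-1 + w\right) \frac{1}{9} = - \frac{1}{9} + \frac{w}{9}$)
$1005 Q{\left(5 \right)} A{\left(-3 \right)} R{\left(3 \right)} = 1005 \cdot 5 \left(- \frac{1}{9} + \frac{1}{9} \left(-3\right)\right) \frac{-5 + 3}{3} = 1005 \cdot 5 \left(- \frac{1}{9} - \frac{1}{3}\right) \frac{1}{3} \left(-2\right) = 1005 \cdot 5 \left(- \frac{4}{9}\right) \left(- \frac{2}{3}\right) = 1005 \left(\left(- \frac{20}{9}\right) \left(- \frac{2}{3}\right)\right) = 1005 \cdot \frac{40}{27} = \frac{13400}{9}$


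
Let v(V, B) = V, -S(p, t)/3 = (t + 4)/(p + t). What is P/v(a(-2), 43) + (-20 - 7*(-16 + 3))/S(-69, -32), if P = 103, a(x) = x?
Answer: -11497/84 ≈ -136.87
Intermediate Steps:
S(p, t) = -3*(4 + t)/(p + t) (S(p, t) = -3*(t + 4)/(p + t) = -3*(4 + t)/(p + t))
P/v(a(-2), 43) + (-20 - 7*(-16 + 3))/S(-69, -32) = 103/(-2) + (-20 - 7*(-16 + 3))/((3*(-4 - 1*(-32))/(-69 - 32))) = 103*(-½) + (-20 - 7*(-13))/((3*(-4 + 32)/(-101))) = -103/2 + (-20 + 91)/((3*(-1/101)*28)) = -103/2 + 71/(-84/101) = -103/2 + 71*(-101/84) = -103/2 - 7171/84 = -11497/84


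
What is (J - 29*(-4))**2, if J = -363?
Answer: 61009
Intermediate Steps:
(J - 29*(-4))**2 = (-363 - 29*(-4))**2 = (-363 - 1*(-116))**2 = (-363 + 116)**2 = (-247)**2 = 61009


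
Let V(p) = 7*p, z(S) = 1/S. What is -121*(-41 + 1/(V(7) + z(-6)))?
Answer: 1452847/293 ≈ 4958.5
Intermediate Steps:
-121*(-41 + 1/(V(7) + z(-6))) = -121*(-41 + 1/(7*7 + 1/(-6))) = -121*(-41 + 1/(49 - ⅙)) = -121*(-41 + 1/(293/6)) = -121*(-41 + 6/293) = -121*(-12007/293) = 1452847/293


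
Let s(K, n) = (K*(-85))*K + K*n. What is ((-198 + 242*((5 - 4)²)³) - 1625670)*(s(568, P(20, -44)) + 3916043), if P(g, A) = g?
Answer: 38195118393762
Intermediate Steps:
s(K, n) = -85*K² + K*n (s(K, n) = (-85*K)*K + K*n = -85*K² + K*n)
((-198 + 242*((5 - 4)²)³) - 1625670)*(s(568, P(20, -44)) + 3916043) = ((-198 + 242*((5 - 4)²)³) - 1625670)*(568*(20 - 85*568) + 3916043) = ((-198 + 242*(1²)³) - 1625670)*(568*(20 - 48280) + 3916043) = ((-198 + 242*1³) - 1625670)*(568*(-48260) + 3916043) = ((-198 + 242*1) - 1625670)*(-27411680 + 3916043) = ((-198 + 242) - 1625670)*(-23495637) = (44 - 1625670)*(-23495637) = -1625626*(-23495637) = 38195118393762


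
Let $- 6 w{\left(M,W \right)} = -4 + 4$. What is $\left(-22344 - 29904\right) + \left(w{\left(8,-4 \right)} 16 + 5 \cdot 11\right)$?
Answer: $-52193$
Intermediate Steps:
$w{\left(M,W \right)} = 0$ ($w{\left(M,W \right)} = - \frac{-4 + 4}{6} = \left(- \frac{1}{6}\right) 0 = 0$)
$\left(-22344 - 29904\right) + \left(w{\left(8,-4 \right)} 16 + 5 \cdot 11\right) = \left(-22344 - 29904\right) + \left(0 \cdot 16 + 5 \cdot 11\right) = -52248 + \left(0 + 55\right) = -52248 + 55 = -52193$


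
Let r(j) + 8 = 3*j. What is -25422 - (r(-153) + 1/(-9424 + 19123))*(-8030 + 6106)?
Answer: -8961195146/9699 ≈ -9.2393e+5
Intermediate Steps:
r(j) = -8 + 3*j
-25422 - (r(-153) + 1/(-9424 + 19123))*(-8030 + 6106) = -25422 - ((-8 + 3*(-153)) + 1/(-9424 + 19123))*(-8030 + 6106) = -25422 - ((-8 - 459) + 1/9699)*(-1924) = -25422 - (-467 + 1/9699)*(-1924) = -25422 - (-4529432)*(-1924)/9699 = -25422 - 1*8714627168/9699 = -25422 - 8714627168/9699 = -8961195146/9699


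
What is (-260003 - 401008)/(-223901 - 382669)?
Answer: 220337/202190 ≈ 1.0898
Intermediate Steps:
(-260003 - 401008)/(-223901 - 382669) = -661011/(-606570) = -661011*(-1/606570) = 220337/202190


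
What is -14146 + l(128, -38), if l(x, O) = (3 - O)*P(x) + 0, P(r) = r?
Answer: -8898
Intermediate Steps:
l(x, O) = x*(3 - O) (l(x, O) = (3 - O)*x + 0 = x*(3 - O) + 0 = x*(3 - O))
-14146 + l(128, -38) = -14146 + 128*(3 - 1*(-38)) = -14146 + 128*(3 + 38) = -14146 + 128*41 = -14146 + 5248 = -8898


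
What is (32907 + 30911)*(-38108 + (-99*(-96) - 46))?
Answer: -1828385700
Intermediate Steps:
(32907 + 30911)*(-38108 + (-99*(-96) - 46)) = 63818*(-38108 + (9504 - 46)) = 63818*(-38108 + 9458) = 63818*(-28650) = -1828385700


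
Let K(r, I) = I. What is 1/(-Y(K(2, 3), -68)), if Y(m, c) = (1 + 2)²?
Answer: -⅑ ≈ -0.11111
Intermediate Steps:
Y(m, c) = 9 (Y(m, c) = 3² = 9)
1/(-Y(K(2, 3), -68)) = 1/(-1*9) = 1/(-9) = -⅑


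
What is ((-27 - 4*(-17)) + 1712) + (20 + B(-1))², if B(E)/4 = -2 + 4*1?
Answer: 2537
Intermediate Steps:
B(E) = 8 (B(E) = 4*(-2 + 4*1) = 4*(-2 + 4) = 4*2 = 8)
((-27 - 4*(-17)) + 1712) + (20 + B(-1))² = ((-27 - 4*(-17)) + 1712) + (20 + 8)² = ((-27 + 68) + 1712) + 28² = (41 + 1712) + 784 = 1753 + 784 = 2537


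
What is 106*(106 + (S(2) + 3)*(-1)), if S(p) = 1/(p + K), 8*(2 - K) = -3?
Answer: 381282/35 ≈ 10894.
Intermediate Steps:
K = 19/8 (K = 2 - ⅛*(-3) = 2 + 3/8 = 19/8 ≈ 2.3750)
S(p) = 1/(19/8 + p) (S(p) = 1/(p + 19/8) = 1/(19/8 + p))
106*(106 + (S(2) + 3)*(-1)) = 106*(106 + (8/(19 + 8*2) + 3)*(-1)) = 106*(106 + (8/(19 + 16) + 3)*(-1)) = 106*(106 + (8/35 + 3)*(-1)) = 106*(106 + (113/35)*(-1)) = 106*(106 - 113/35) = 106*(3597/35) = 381282/35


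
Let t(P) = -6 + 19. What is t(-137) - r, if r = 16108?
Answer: -16095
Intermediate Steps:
t(P) = 13
t(-137) - r = 13 - 1*16108 = 13 - 16108 = -16095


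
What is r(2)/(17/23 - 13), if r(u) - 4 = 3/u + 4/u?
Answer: -115/188 ≈ -0.61170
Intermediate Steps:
r(u) = 4 + 7/u (r(u) = 4 + (3/u + 4/u) = 4 + 7/u)
r(2)/(17/23 - 13) = (4 + 7/2)/(17/23 - 13) = (15/2)/(-282/23) = -23/282*15/2 = -115/188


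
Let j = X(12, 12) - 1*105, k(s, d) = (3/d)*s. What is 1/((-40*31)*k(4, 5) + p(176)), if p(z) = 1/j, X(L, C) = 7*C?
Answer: -21/62497 ≈ -0.00033602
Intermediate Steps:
k(s, d) = 3*s/d
j = -21 (j = 7*12 - 1*105 = 84 - 105 = -21)
p(z) = -1/21 (p(z) = 1/(-21) = -1/21)
1/((-40*31)*k(4, 5) + p(176)) = 1/((-40*31)*(3*4/5) - 1/21) = 1/(-3720*4/5 - 1/21) = 1/(-1240*12/5 - 1/21) = 1/(-2976 - 1/21) = 1/(-62497/21) = -21/62497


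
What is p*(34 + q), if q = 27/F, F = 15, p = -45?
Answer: -1611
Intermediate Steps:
q = 9/5 (q = 27/15 = 27*(1/15) = 9/5 ≈ 1.8000)
p*(34 + q) = -45*(34 + 9/5) = -45*179/5 = -1611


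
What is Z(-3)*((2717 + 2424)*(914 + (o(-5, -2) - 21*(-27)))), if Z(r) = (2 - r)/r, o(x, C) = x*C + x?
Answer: -38197630/3 ≈ -1.2733e+7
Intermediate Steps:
o(x, C) = x + C*x (o(x, C) = C*x + x = x + C*x)
Z(r) = (2 - r)/r
Z(-3)*((2717 + 2424)*(914 + (o(-5, -2) - 21*(-27)))) = ((2 - 1*(-3))/(-3))*((2717 + 2424)*(914 + (-5*(1 - 2) - 21*(-27)))) = (-(2 + 3)/3)*(5141*(914 + (-5*(-1) + 567))) = (-⅓*5)*(5141*(914 + (5 + 567))) = -25705*(914 + 572)/3 = -25705*1486/3 = -5/3*7639526 = -38197630/3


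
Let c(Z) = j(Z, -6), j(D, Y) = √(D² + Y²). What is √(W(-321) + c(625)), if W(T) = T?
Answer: √(-321 + √390661) ≈ 17.436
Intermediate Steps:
c(Z) = √(36 + Z²) (c(Z) = √(Z² + (-6)²) = √(Z² + 36) = √(36 + Z²))
√(W(-321) + c(625)) = √(-321 + √(36 + 625²)) = √(-321 + √(36 + 390625)) = √(-321 + √390661)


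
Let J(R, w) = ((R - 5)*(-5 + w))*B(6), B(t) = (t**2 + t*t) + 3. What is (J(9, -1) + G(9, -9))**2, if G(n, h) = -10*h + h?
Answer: 2954961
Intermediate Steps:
B(t) = 3 + 2*t**2 (B(t) = (t**2 + t**2) + 3 = 2*t**2 + 3 = 3 + 2*t**2)
G(n, h) = -9*h
J(R, w) = 75*(-5 + R)*(-5 + w) (J(R, w) = ((R - 5)*(-5 + w))*(3 + 2*6**2) = ((-5 + R)*(-5 + w))*(3 + 2*36) = ((-5 + R)*(-5 + w))*(3 + 72) = ((-5 + R)*(-5 + w))*75 = 75*(-5 + R)*(-5 + w))
(J(9, -1) + G(9, -9))**2 = ((1875 - 375*9 - 375*(-1) + 75*9*(-1)) - 9*(-9))**2 = ((1875 - 3375 + 375 - 675) + 81)**2 = (-1800 + 81)**2 = (-1719)**2 = 2954961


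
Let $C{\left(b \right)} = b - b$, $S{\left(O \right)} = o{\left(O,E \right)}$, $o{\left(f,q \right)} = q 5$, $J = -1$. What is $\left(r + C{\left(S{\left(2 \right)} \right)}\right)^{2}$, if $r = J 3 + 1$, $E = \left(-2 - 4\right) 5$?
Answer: $4$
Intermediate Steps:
$E = -30$ ($E = \left(-6\right) 5 = -30$)
$o{\left(f,q \right)} = 5 q$
$S{\left(O \right)} = -150$ ($S{\left(O \right)} = 5 \left(-30\right) = -150$)
$C{\left(b \right)} = 0$
$r = -2$ ($r = \left(-1\right) 3 + 1 = -3 + 1 = -2$)
$\left(r + C{\left(S{\left(2 \right)} \right)}\right)^{2} = \left(-2 + 0\right)^{2} = \left(-2\right)^{2} = 4$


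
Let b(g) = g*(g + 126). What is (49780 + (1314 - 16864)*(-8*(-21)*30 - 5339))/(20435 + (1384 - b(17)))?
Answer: 2349615/9694 ≈ 242.38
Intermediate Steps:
b(g) = g*(126 + g)
(49780 + (1314 - 16864)*(-8*(-21)*30 - 5339))/(20435 + (1384 - b(17))) = (49780 + (1314 - 16864)*(-8*(-21)*30 - 5339))/(20435 + (1384 - 17*(126 + 17))) = (49780 - 15550*(168*30 - 5339))/(20435 + (1384 - 17*143)) = (49780 - 15550*(5040 - 5339))/(20435 + (1384 - 1*2431)) = (49780 - 15550*(-299))/(20435 + (1384 - 2431)) = (49780 + 4649450)/(20435 - 1047) = 4699230/19388 = 4699230*(1/19388) = 2349615/9694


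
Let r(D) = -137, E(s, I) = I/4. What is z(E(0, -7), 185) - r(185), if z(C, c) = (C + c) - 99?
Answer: 885/4 ≈ 221.25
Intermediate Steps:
E(s, I) = I/4 (E(s, I) = I*(¼) = I/4)
z(C, c) = -99 + C + c
z(E(0, -7), 185) - r(185) = (-99 + (¼)*(-7) + 185) - 1*(-137) = (-99 - 7/4 + 185) + 137 = 337/4 + 137 = 885/4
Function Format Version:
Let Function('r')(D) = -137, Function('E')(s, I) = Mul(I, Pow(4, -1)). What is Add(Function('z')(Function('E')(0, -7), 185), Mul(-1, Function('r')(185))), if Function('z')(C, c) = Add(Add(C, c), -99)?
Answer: Rational(885, 4) ≈ 221.25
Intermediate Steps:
Function('E')(s, I) = Mul(Rational(1, 4), I) (Function('E')(s, I) = Mul(I, Rational(1, 4)) = Mul(Rational(1, 4), I))
Function('z')(C, c) = Add(-99, C, c)
Add(Function('z')(Function('E')(0, -7), 185), Mul(-1, Function('r')(185))) = Add(Add(-99, Mul(Rational(1, 4), -7), 185), Mul(-1, -137)) = Add(Add(-99, Rational(-7, 4), 185), 137) = Add(Rational(337, 4), 137) = Rational(885, 4)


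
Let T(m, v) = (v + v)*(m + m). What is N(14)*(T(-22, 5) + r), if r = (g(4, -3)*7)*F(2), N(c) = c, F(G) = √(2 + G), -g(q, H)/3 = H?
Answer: -4396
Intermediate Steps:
g(q, H) = -3*H
T(m, v) = 4*m*v (T(m, v) = (2*v)*(2*m) = 4*m*v)
r = 126 (r = (-3*(-3)*7)*√(2 + 2) = (9*7)*√4 = 63*2 = 126)
N(14)*(T(-22, 5) + r) = 14*(4*(-22)*5 + 126) = 14*(-440 + 126) = 14*(-314) = -4396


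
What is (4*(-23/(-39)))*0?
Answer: 0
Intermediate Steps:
(4*(-23/(-39)))*0 = (4*(-23*(-1/39)))*0 = (4*(23/39))*0 = (92/39)*0 = 0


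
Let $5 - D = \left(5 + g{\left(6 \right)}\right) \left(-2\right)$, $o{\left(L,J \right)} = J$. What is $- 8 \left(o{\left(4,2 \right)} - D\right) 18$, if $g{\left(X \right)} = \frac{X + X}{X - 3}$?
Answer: $3024$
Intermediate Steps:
$g{\left(X \right)} = \frac{2 X}{-3 + X}$
$D = 23$ ($D = 5 - \left(5 + 2 \cdot 6 \frac{1}{-3 + 6}\right) \left(-2\right) = 5 - \left(5 + 2 \cdot 6 \cdot \frac{1}{3}\right) \left(-2\right) = 5 - \left(5 + 4\right) \left(-2\right) = 5 - 9 \left(-2\right) = 5 - -18 = 5 + 18 = 23$)
$- 8 \left(o{\left(4,2 \right)} - D\right) 18 = - 8 \left(2 - 23\right) 18 = \left(-8\right) \left(-21\right) 18 = 168 \cdot 18 = 3024$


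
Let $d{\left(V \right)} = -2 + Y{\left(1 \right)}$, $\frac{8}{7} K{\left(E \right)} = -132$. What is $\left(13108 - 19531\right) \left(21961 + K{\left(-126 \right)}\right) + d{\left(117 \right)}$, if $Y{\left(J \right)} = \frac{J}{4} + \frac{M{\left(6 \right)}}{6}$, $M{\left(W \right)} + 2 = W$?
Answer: $- \frac{1683763771}{12} \approx -1.4031 \cdot 10^{8}$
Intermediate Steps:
$K{\left(E \right)} = - \frac{231}{2}$ ($K{\left(E \right)} = \frac{7}{8} \left(-132\right) = - \frac{231}{2}$)
$M{\left(W \right)} = -2 + W$
$Y{\left(J \right)} = \frac{2}{3} + \frac{J}{4}$ ($Y{\left(J \right)} = \frac{J}{4} + \frac{-2 + 6}{6} = J \frac{1}{4} + 4 \cdot \frac{1}{6} = \frac{J}{4} + \frac{2}{3} = \frac{2}{3} + \frac{J}{4}$)
$d{\left(V \right)} = - \frac{13}{12}$ ($d{\left(V \right)} = -2 + \left(\frac{2}{3} + \frac{1}{4} \cdot 1\right) = -2 + \left(\frac{2}{3} + \frac{1}{4}\right) = -2 + \frac{11}{12} = - \frac{13}{12}$)
$\left(13108 - 19531\right) \left(21961 + K{\left(-126 \right)}\right) + d{\left(117 \right)} = \left(13108 - 19531\right) \left(21961 - \frac{231}{2}\right) - \frac{13}{12} = \left(-6423\right) \frac{43691}{2} - \frac{13}{12} = - \frac{280627293}{2} - \frac{13}{12} = - \frac{1683763771}{12}$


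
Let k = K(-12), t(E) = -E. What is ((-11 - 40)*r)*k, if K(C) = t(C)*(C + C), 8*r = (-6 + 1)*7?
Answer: -64260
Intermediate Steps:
r = -35/8 (r = ((-6 + 1)*7)/8 = (-5*7)/8 = (⅛)*(-35) = -35/8 ≈ -4.3750)
K(C) = -2*C² (K(C) = (-C)*(C + C) = (-C)*(2*C) = -2*C²)
k = -288 (k = -2*(-12)² = -2*144 = -288)
((-11 - 40)*r)*k = ((-11 - 40)*(-35/8))*(-288) = -51*(-35/8)*(-288) = (1785/8)*(-288) = -64260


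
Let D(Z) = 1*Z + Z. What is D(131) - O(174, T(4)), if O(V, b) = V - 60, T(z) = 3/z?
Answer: 148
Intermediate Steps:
D(Z) = 2*Z (D(Z) = Z + Z = 2*Z)
O(V, b) = -60 + V
D(131) - O(174, T(4)) = 2*131 - (-60 + 174) = 262 - 1*114 = 262 - 114 = 148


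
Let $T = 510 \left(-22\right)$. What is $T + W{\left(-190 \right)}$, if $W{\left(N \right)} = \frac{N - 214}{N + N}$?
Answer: $- \frac{1065799}{95} \approx -11219.0$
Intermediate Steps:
$W{\left(N \right)} = \frac{-214 + N}{2 N}$
$T = -11220$
$T + W{\left(-190 \right)} = -11220 + \frac{-214 - 190}{2 \left(-190\right)} = -11220 + \frac{1}{2} \left(- \frac{1}{190}\right) \left(-404\right) = -11220 + \frac{101}{95} = - \frac{1065799}{95}$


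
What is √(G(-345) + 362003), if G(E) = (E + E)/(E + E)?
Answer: 2*√90501 ≈ 601.67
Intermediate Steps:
G(E) = 1 (G(E) = (2*E)/((2*E)) = (2*E)*(1/(2*E)) = 1)
√(G(-345) + 362003) = √(1 + 362003) = √362004 = 2*√90501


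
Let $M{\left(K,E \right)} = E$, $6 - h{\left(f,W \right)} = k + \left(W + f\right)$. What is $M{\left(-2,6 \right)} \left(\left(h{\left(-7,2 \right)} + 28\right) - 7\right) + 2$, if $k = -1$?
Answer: $200$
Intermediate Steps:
$h{\left(f,W \right)} = 7 - W - f$ ($h{\left(f,W \right)} = 6 - \left(-1 + \left(W + f\right)\right) = 6 - \left(-1 + W + f\right) = 7 - W - f$)
$M{\left(-2,6 \right)} \left(\left(h{\left(-7,2 \right)} + 28\right) - 7\right) + 2 = 6 \left(\left(\left(7 - 2 - -7\right) + 28\right) - 7\right) + 2 = 6 \left(\left(\left(7 - 2 + 7\right) + 28\right) - 7\right) + 2 = 6 \left(\left(12 + 28\right) - 7\right) + 2 = 6 \left(40 - 7\right) + 2 = 6 \cdot 33 + 2 = 198 + 2 = 200$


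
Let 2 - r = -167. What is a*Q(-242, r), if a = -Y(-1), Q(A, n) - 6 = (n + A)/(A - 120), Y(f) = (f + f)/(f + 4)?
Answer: 2245/543 ≈ 4.1344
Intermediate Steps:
r = 169 (r = 2 - 1*(-167) = 2 + 167 = 169)
Y(f) = 2*f/(4 + f) (Y(f) = (2*f)/(4 + f) = 2*f/(4 + f))
Q(A, n) = 6 + (A + n)/(-120 + A) (Q(A, n) = 6 + (n + A)/(A - 120) = 6 + (A + n)/(-120 + A))
a = ⅔ (a = -2*(-1)/(4 - 1) = -2*(-1)/3 = -1*(-⅔) = ⅔ ≈ 0.66667)
a*Q(-242, r) = 2*((-720 + 169 + 7*(-242))/(-120 - 242))/3 = 2*((-720 + 169 - 1694)/(-362))/3 = 2*(-1/362*(-2245))/3 = (⅔)*(2245/362) = 2245/543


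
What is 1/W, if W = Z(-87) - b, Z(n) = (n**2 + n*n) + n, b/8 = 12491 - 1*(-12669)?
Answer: -1/186229 ≈ -5.3697e-6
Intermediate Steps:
b = 201280 (b = 8*(12491 - 1*(-12669)) = 8*(12491 + 12669) = 8*25160 = 201280)
Z(n) = n + 2*n**2 (Z(n) = (n**2 + n**2) + n = 2*n**2 + n = n + 2*n**2)
W = -186229 (W = -87*(1 + 2*(-87)) - 1*201280 = -87*(1 - 174) - 201280 = -87*(-173) - 201280 = 15051 - 201280 = -186229)
1/W = 1/(-186229) = -1/186229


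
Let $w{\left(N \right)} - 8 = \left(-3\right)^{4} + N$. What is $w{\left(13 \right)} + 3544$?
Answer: $3646$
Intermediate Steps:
$w{\left(N \right)} = 89 + N$ ($w{\left(N \right)} = 8 + \left(\left(-3\right)^{4} + N\right) = 8 + \left(81 + N\right) = 89 + N$)
$w{\left(13 \right)} + 3544 = \left(89 + 13\right) + 3544 = 102 + 3544 = 3646$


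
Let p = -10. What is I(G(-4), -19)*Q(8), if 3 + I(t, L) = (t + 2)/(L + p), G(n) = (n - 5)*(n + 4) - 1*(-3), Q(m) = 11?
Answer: -1012/29 ≈ -34.897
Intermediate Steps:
G(n) = 3 + (-5 + n)*(4 + n) (G(n) = (-5 + n)*(4 + n) + 3 = 3 + (-5 + n)*(4 + n))
I(t, L) = -3 + (2 + t)/(-10 + L) (I(t, L) = -3 + (t + 2)/(L - 10) = -3 + (2 + t)/(-10 + L))
I(G(-4), -19)*Q(8) = ((32 + (-17 + (-4)² - 1*(-4)) - 3*(-19))/(-10 - 19))*11 = ((32 + (-17 + 16 + 4) + 57)/(-29))*11 = -(32 + 3 + 57)/29*11 = -1/29*92*11 = -92/29*11 = -1012/29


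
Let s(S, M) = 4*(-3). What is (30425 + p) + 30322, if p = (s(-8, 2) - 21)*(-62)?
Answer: 62793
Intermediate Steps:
s(S, M) = -12
p = 2046 (p = (-12 - 21)*(-62) = -33*(-62) = 2046)
(30425 + p) + 30322 = (30425 + 2046) + 30322 = 32471 + 30322 = 62793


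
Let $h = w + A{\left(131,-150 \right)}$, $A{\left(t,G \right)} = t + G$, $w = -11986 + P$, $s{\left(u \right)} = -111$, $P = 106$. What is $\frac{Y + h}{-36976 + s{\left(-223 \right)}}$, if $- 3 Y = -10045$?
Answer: $\frac{25652}{111261} \approx 0.23056$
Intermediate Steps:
$Y = \frac{10045}{3}$ ($Y = \left(- \frac{1}{3}\right) \left(-10045\right) = \frac{10045}{3} \approx 3348.3$)
$w = -11880$ ($w = -11986 + 106 = -11880$)
$A{\left(t,G \right)} = G + t$
$h = -11899$ ($h = -11880 + \left(-150 + 131\right) = -11880 - 19 = -11899$)
$\frac{Y + h}{-36976 + s{\left(-223 \right)}} = \frac{\frac{10045}{3} - 11899}{-36976 - 111} = - \frac{25652}{3 \left(-37087\right)} = \left(- \frac{25652}{3}\right) \left(- \frac{1}{37087}\right) = \frac{25652}{111261}$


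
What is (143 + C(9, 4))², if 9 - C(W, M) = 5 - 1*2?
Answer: 22201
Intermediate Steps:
C(W, M) = 6 (C(W, M) = 9 - (5 - 1*2) = 9 - (5 - 2) = 9 - 1*3 = 9 - 3 = 6)
(143 + C(9, 4))² = (143 + 6)² = 149² = 22201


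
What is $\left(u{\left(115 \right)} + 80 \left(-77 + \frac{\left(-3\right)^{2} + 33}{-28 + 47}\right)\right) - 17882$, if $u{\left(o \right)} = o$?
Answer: $- \frac{451253}{19} \approx -23750.0$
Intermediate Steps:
$\left(u{\left(115 \right)} + 80 \left(-77 + \frac{\left(-3\right)^{2} + 33}{-28 + 47}\right)\right) - 17882 = \left(115 + 80 \left(-77 + \frac{\left(-3\right)^{2} + 33}{-28 + 47}\right)\right) - 17882 = \left(115 + 80 \left(-77 + \frac{9 + 33}{19}\right)\right) - 17882 = \left(115 + 80 \left(-77 + 42 \cdot \frac{1}{19}\right)\right) - 17882 = \left(115 + 80 \left(-77 + \frac{42}{19}\right)\right) - 17882 = \left(115 + 80 \left(- \frac{1421}{19}\right)\right) - 17882 = \left(115 - \frac{113680}{19}\right) - 17882 = - \frac{111495}{19} - 17882 = - \frac{451253}{19}$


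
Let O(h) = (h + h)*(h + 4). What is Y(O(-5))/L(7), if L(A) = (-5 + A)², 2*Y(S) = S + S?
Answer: 5/2 ≈ 2.5000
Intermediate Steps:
O(h) = 2*h*(4 + h) (O(h) = (2*h)*(4 + h) = 2*h*(4 + h))
Y(S) = S (Y(S) = (S + S)/2 = (2*S)/2 = S)
Y(O(-5))/L(7) = (2*(-5)*(4 - 5))/((-5 + 7)²) = (2*(-5)*(-1))/(2²) = 10/4 = 10*(¼) = 5/2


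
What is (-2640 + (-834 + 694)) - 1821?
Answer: -4601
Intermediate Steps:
(-2640 + (-834 + 694)) - 1821 = (-2640 - 140) - 1821 = -2780 - 1821 = -4601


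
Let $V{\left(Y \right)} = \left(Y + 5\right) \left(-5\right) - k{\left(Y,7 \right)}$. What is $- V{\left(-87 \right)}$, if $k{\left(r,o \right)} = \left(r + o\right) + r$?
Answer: $-577$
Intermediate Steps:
$k{\left(r,o \right)} = o + 2 r$ ($k{\left(r,o \right)} = \left(o + r\right) + r = o + 2 r$)
$V{\left(Y \right)} = -32 - 7 Y$ ($V{\left(Y \right)} = \left(Y + 5\right) \left(-5\right) - \left(7 + 2 Y\right) = \left(5 + Y\right) \left(-5\right) - \left(7 + 2 Y\right) = \left(-25 - 5 Y\right) - \left(7 + 2 Y\right) = -32 - 7 Y$)
$- V{\left(-87 \right)} = - (-32 - -609) = - (-32 + 609) = \left(-1\right) 577 = -577$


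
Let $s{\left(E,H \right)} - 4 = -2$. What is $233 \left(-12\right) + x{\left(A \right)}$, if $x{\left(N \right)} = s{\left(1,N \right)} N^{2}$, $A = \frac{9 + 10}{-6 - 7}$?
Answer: $- \frac{471802}{169} \approx -2791.7$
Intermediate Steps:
$s{\left(E,H \right)} = 2$ ($s{\left(E,H \right)} = 4 - 2 = 2$)
$A = - \frac{19}{13}$ ($A = \frac{19}{-13} = 19 \left(- \frac{1}{13}\right) = - \frac{19}{13} \approx -1.4615$)
$x{\left(N \right)} = 2 N^{2}$
$233 \left(-12\right) + x{\left(A \right)} = 233 \left(-12\right) + 2 \left(- \frac{19}{13}\right)^{2} = -2796 + 2 \cdot \frac{361}{169} = -2796 + \frac{722}{169} = - \frac{471802}{169}$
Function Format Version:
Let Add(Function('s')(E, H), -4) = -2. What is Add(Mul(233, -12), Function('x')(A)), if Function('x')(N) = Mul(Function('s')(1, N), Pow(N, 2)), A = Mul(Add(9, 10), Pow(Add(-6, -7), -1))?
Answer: Rational(-471802, 169) ≈ -2791.7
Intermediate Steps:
Function('s')(E, H) = 2 (Function('s')(E, H) = Add(4, -2) = 2)
A = Rational(-19, 13) (A = Mul(19, Pow(-13, -1)) = Mul(19, Rational(-1, 13)) = Rational(-19, 13) ≈ -1.4615)
Function('x')(N) = Mul(2, Pow(N, 2))
Add(Mul(233, -12), Function('x')(A)) = Add(Mul(233, -12), Mul(2, Pow(Rational(-19, 13), 2))) = Add(-2796, Mul(2, Rational(361, 169))) = Add(-2796, Rational(722, 169)) = Rational(-471802, 169)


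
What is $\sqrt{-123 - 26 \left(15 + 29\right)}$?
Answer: $i \sqrt{1267} \approx 35.595 i$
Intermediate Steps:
$\sqrt{-123 - 26 \left(15 + 29\right)} = \sqrt{-123 - 1144} = \sqrt{-1267} = i \sqrt{1267}$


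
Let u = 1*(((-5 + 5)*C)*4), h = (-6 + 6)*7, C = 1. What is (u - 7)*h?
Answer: 0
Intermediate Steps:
h = 0 (h = 0*7 = 0)
u = 0 (u = 1*(((-5 + 5)*1)*4) = 1*((0*1)*4) = 1*(0*4) = 1*0 = 0)
(u - 7)*h = (0 - 7)*0 = -7*0 = 0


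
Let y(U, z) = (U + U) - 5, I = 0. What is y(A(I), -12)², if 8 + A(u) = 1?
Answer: 361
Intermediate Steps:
A(u) = -7 (A(u) = -8 + 1 = -7)
y(U, z) = -5 + 2*U (y(U, z) = 2*U - 5 = -5 + 2*U)
y(A(I), -12)² = (-5 + 2*(-7))² = (-5 - 14)² = (-19)² = 361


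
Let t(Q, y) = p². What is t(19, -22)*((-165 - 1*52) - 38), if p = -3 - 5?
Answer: -16320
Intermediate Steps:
p = -8
t(Q, y) = 64 (t(Q, y) = (-8)² = 64)
t(19, -22)*((-165 - 1*52) - 38) = 64*((-165 - 1*52) - 38) = 64*((-165 - 52) - 38) = 64*(-217 - 38) = 64*(-255) = -16320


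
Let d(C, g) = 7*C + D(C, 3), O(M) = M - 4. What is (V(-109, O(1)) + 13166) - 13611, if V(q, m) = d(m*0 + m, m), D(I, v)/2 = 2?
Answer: -462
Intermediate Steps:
D(I, v) = 4 (D(I, v) = 2*2 = 4)
O(M) = -4 + M
d(C, g) = 4 + 7*C (d(C, g) = 7*C + 4 = 4 + 7*C)
V(q, m) = 4 + 7*m (V(q, m) = 4 + 7*(m*0 + m) = 4 + 7*(0 + m) = 4 + 7*m)
(V(-109, O(1)) + 13166) - 13611 = ((4 + 7*(-4 + 1)) + 13166) - 13611 = ((4 + 7*(-3)) + 13166) - 13611 = ((4 - 21) + 13166) - 13611 = (-17 + 13166) - 13611 = 13149 - 13611 = -462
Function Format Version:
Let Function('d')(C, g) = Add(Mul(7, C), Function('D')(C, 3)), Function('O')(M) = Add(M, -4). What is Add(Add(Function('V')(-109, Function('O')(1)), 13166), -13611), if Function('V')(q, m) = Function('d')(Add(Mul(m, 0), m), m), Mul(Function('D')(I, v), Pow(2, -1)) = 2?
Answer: -462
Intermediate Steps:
Function('D')(I, v) = 4 (Function('D')(I, v) = Mul(2, 2) = 4)
Function('O')(M) = Add(-4, M)
Function('d')(C, g) = Add(4, Mul(7, C)) (Function('d')(C, g) = Add(Mul(7, C), 4) = Add(4, Mul(7, C)))
Function('V')(q, m) = Add(4, Mul(7, m)) (Function('V')(q, m) = Add(4, Mul(7, Add(Mul(m, 0), m))) = Add(4, Mul(7, Add(0, m))) = Add(4, Mul(7, m)))
Add(Add(Function('V')(-109, Function('O')(1)), 13166), -13611) = Add(Add(Add(4, Mul(7, Add(-4, 1))), 13166), -13611) = Add(Add(Add(4, Mul(7, -3)), 13166), -13611) = Add(Add(Add(4, -21), 13166), -13611) = Add(Add(-17, 13166), -13611) = Add(13149, -13611) = -462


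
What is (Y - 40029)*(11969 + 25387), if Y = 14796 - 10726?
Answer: -1343284404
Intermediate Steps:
Y = 4070
(Y - 40029)*(11969 + 25387) = (4070 - 40029)*(11969 + 25387) = -35959*37356 = -1343284404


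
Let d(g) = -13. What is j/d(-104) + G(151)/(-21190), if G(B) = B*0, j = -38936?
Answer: 38936/13 ≈ 2995.1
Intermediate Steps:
G(B) = 0
j/d(-104) + G(151)/(-21190) = -38936/(-13) + 0/(-21190) = -38936*(-1/13) + 0*(-1/21190) = 38936/13 + 0 = 38936/13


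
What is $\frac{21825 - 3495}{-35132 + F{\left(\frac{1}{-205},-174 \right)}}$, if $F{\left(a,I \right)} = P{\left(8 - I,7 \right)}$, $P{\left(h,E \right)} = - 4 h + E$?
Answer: $- \frac{6110}{11951} \approx -0.51125$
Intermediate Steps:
$P{\left(h,E \right)} = E - 4 h$
$F{\left(a,I \right)} = -25 + 4 I$ ($F{\left(a,I \right)} = 7 - 4 \left(8 - I\right) = 7 + \left(-32 + 4 I\right) = -25 + 4 I$)
$\frac{21825 - 3495}{-35132 + F{\left(\frac{1}{-205},-174 \right)}} = \frac{21825 - 3495}{-35132 + \left(-25 + 4 \left(-174\right)\right)} = \frac{18330}{-35132 - 721} = \frac{18330}{-35853} = 18330 \left(- \frac{1}{35853}\right) = - \frac{6110}{11951}$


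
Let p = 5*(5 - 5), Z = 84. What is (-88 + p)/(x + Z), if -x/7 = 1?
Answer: -8/7 ≈ -1.1429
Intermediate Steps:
x = -7 (x = -7*1 = -7)
p = 0 (p = 5*0 = 0)
(-88 + p)/(x + Z) = (-88 + 0)/(-7 + 84) = -88/77 = -88*1/77 = -8/7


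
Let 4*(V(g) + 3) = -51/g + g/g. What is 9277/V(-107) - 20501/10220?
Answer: -20301083223/5753860 ≈ -3528.3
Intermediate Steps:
V(g) = -11/4 - 51/(4*g) (V(g) = -3 + (-51/g + g/g)/4 = -3 + (-51/g + 1)/4 = -3 + (1 - 51/g)/4 = -3 + (¼ - 51/(4*g)) = -11/4 - 51/(4*g))
9277/V(-107) - 20501/10220 = 9277/(((¼)*(-51 - 11*(-107))/(-107))) - 20501/10220 = 9277/(((¼)*(-1/107)*(-51 + 1177))) - 20501*1/10220 = 9277/(((¼)*(-1/107)*1126)) - 20501/10220 = 9277/(-563/214) - 20501/10220 = 9277*(-214/563) - 20501/10220 = -1985278/563 - 20501/10220 = -20301083223/5753860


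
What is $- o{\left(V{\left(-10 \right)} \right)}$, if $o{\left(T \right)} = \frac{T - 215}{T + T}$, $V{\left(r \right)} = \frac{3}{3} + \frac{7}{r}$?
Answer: $\frac{2147}{6} \approx 357.83$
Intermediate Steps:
$V{\left(r \right)} = 1 + \frac{7}{r}$ ($V{\left(r \right)} = 3 \cdot \frac{1}{3} + \frac{7}{r} = 1 + \frac{7}{r}$)
$o{\left(T \right)} = \frac{-215 + T}{2 T}$
$- o{\left(V{\left(-10 \right)} \right)} = - \frac{-215 + \frac{7 - 10}{-10}}{2 \frac{7 - 10}{-10}} = - \frac{-215 - - \frac{3}{10}}{2 \left(\left(- \frac{1}{10}\right) \left(-3\right)\right)} = - \frac{-215 + \frac{3}{10}}{2 \cdot \frac{3}{10}} = - \frac{10 \left(-2147\right)}{2 \cdot 3 \cdot 10} = \left(-1\right) \left(- \frac{2147}{6}\right) = \frac{2147}{6}$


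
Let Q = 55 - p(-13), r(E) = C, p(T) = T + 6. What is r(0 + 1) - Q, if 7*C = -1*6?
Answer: -440/7 ≈ -62.857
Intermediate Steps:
p(T) = 6 + T
C = -6/7 (C = (-1*6)/7 = (1/7)*(-6) = -6/7 ≈ -0.85714)
r(E) = -6/7
Q = 62 (Q = 55 - (6 - 13) = 55 - 1*(-7) = 55 + 7 = 62)
r(0 + 1) - Q = -6/7 - 1*62 = -6/7 - 62 = -440/7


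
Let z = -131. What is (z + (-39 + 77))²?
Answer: 8649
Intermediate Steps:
(z + (-39 + 77))² = (-131 + (-39 + 77))² = (-131 + 38)² = (-93)² = 8649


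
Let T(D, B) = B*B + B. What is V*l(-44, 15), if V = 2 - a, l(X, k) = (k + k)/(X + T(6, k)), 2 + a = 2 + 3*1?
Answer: -15/98 ≈ -0.15306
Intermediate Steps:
a = 3 (a = -2 + (2 + 3*1) = -2 + (2 + 3) = -2 + 5 = 3)
T(D, B) = B + B² (T(D, B) = B² + B = B + B²)
l(X, k) = 2*k/(X + k*(1 + k)) (l(X, k) = (k + k)/(X + k*(1 + k)) = (2*k)/(X + k*(1 + k)) = 2*k/(X + k*(1 + k)))
V = -1 (V = 2 - 1*3 = 2 - 3 = -1)
V*l(-44, 15) = -2*15/(-44 + 15*(1 + 15)) = -2*15/(-44 + 15*16) = -2*15/(-44 + 240) = -2*15/196 = -1*15/98 = -15/98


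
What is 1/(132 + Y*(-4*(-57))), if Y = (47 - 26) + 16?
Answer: 1/8568 ≈ 0.00011671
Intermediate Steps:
Y = 37 (Y = 21 + 16 = 37)
1/(132 + Y*(-4*(-57))) = 1/(132 + 37*(-4*(-57))) = 1/(132 + 37*228) = 1/(132 + 8436) = 1/8568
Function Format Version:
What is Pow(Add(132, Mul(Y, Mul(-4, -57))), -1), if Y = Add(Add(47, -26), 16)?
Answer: Rational(1, 8568) ≈ 0.00011671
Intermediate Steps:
Y = 37 (Y = Add(21, 16) = 37)
Pow(Add(132, Mul(Y, Mul(-4, -57))), -1) = Pow(Add(132, Mul(37, Mul(-4, -57))), -1) = Pow(Add(132, Mul(37, 228)), -1) = Pow(Add(132, 8436), -1) = Pow(8568, -1) = Rational(1, 8568)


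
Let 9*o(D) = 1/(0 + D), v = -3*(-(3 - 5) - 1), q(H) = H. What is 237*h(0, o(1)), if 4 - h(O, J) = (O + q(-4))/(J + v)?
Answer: 8058/13 ≈ 619.85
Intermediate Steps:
v = -3 (v = -3*(-1*(-2) - 1) = -3*(2 - 1) = -3*1 = -3)
o(D) = 1/(9*D) (o(D) = 1/(9*(0 + D)) = 1/(9*D))
h(O, J) = 4 - (-4 + O)/(-3 + J) (h(O, J) = 4 - (O - 4)/(J - 3) = 4 - (-4 + O)/(-3 + J))
237*h(0, o(1)) = 237*((-8 - 1*0 + 4*((⅑)/1))/(-3 + (⅑)/1)) = 237*((-8 + 0 + 4*((⅑)*1))/(-3 + (⅑)*1)) = 237*((-8 + 0 + 4*(⅑))/(-3 + ⅑)) = 237*((-8 + 0 + 4/9)/(-26/9)) = 237*(-9/26*(-68/9)) = 237*(34/13) = 8058/13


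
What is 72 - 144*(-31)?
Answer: 4536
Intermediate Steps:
72 - 144*(-31) = 72 + 4464 = 4536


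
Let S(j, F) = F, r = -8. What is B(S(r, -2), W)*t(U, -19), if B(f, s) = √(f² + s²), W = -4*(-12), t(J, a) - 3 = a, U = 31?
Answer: -32*√577 ≈ -768.67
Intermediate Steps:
t(J, a) = 3 + a
W = 48
B(S(r, -2), W)*t(U, -19) = √((-2)² + 48²)*(3 - 19) = √(4 + 2304)*(-16) = √2308*(-16) = (2*√577)*(-16) = -32*√577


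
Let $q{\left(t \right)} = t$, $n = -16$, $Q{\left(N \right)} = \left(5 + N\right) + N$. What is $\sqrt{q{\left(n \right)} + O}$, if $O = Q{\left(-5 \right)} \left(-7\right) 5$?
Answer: $\sqrt{159} \approx 12.61$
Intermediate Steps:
$Q{\left(N \right)} = 5 + 2 N$
$O = 175$ ($O = \left(5 + 2 \left(-5\right)\right) \left(-7\right) 5 = \left(5 - 10\right) \left(-7\right) 5 = \left(-5\right) \left(-7\right) 5 = 35 \cdot 5 = 175$)
$\sqrt{q{\left(n \right)} + O} = \sqrt{-16 + 175} = \sqrt{159}$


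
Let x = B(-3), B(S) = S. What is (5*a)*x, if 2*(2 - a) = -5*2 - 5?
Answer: -285/2 ≈ -142.50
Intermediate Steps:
x = -3
a = 19/2 (a = 2 - (-5*2 - 5)/2 = 2 - (-10 - 5)/2 = 2 - 1/2*(-15) = 2 + 15/2 = 19/2 ≈ 9.5000)
(5*a)*x = (5*(19/2))*(-3) = (95/2)*(-3) = -285/2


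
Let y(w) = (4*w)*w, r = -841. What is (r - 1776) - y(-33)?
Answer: -6973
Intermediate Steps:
y(w) = 4*w²
(r - 1776) - y(-33) = (-841 - 1776) - 4*(-33)² = -2617 - 4*1089 = -2617 - 1*4356 = -2617 - 4356 = -6973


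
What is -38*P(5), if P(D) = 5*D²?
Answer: -4750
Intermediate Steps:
-38*P(5) = -190*5² = -190*25 = -38*125 = -4750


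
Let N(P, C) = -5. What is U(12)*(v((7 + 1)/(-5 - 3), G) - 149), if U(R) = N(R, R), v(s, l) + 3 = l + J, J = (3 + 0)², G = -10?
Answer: 765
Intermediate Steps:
J = 9 (J = 3² = 9)
v(s, l) = 6 + l (v(s, l) = -3 + (l + 9) = -3 + (9 + l) = 6 + l)
U(R) = -5
U(12)*(v((7 + 1)/(-5 - 3), G) - 149) = -5*((6 - 10) - 149) = -5*(-4 - 149) = -5*(-153) = 765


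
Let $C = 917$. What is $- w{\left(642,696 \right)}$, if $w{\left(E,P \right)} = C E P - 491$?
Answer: $-409744453$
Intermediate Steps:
$w{\left(E,P \right)} = -491 + 917 E P$ ($w{\left(E,P \right)} = 917 E P - 491 = -491 + 917 E P$)
$- w{\left(642,696 \right)} = - (-491 + 917 \cdot 642 \cdot 696) = - (-491 + 409744944) = \left(-1\right) 409744453 = -409744453$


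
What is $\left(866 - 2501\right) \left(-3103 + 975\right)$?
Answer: $3479280$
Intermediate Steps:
$\left(866 - 2501\right) \left(-3103 + 975\right) = \left(-1635\right) \left(-2128\right) = 3479280$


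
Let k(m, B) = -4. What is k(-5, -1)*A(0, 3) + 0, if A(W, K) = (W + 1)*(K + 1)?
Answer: -16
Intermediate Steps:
A(W, K) = (1 + K)*(1 + W) (A(W, K) = (1 + W)*(1 + K) = (1 + K)*(1 + W))
k(-5, -1)*A(0, 3) + 0 = -4*(1 + 3 + 0 + 3*0) + 0 = -4*(1 + 3 + 0 + 0) + 0 = -4*4 + 0 = -16 + 0 = -16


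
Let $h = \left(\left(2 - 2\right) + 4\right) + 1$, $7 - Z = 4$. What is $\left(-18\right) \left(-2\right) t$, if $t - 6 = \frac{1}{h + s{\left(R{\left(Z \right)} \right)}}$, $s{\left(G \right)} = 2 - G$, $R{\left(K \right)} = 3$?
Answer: $225$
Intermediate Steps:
$Z = 3$ ($Z = 7 - 4 = 3$)
$h = 5$ ($h = \left(0 + 4\right) + 1 = 4 + 1 = 5$)
$t = \frac{25}{4}$ ($t = 6 + \frac{1}{5 + \left(2 - 3\right)} = 6 + \frac{1}{5 - 1} = 6 + \frac{1}{4} = \frac{25}{4} \approx 6.25$)
$\left(-18\right) \left(-2\right) t = \left(-18\right) \left(-2\right) \frac{25}{4} = 36 \cdot \frac{25}{4} = 225$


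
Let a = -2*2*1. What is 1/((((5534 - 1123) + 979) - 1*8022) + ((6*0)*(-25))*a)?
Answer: -1/2632 ≈ -0.00037994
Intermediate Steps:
a = -4 (a = -4*1 = -4)
1/((((5534 - 1123) + 979) - 1*8022) + ((6*0)*(-25))*a) = 1/((((5534 - 1123) + 979) - 1*8022) + ((6*0)*(-25))*(-4)) = 1/(((4411 + 979) - 8022) + (0*(-25))*(-4)) = 1/((5390 - 8022) + 0*(-4)) = 1/(-2632 + 0) = 1/(-2632) = -1/2632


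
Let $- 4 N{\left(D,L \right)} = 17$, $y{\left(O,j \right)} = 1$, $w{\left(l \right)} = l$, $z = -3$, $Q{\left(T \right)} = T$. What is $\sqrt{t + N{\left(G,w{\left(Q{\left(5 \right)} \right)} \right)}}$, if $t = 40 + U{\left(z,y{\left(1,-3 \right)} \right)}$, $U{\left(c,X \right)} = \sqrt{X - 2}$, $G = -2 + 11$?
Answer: $\frac{\sqrt{143 + 4 i}}{2} \approx 5.9797 + 0.083616 i$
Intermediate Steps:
$G = 9$
$N{\left(D,L \right)} = - \frac{17}{4}$ ($N{\left(D,L \right)} = \left(- \frac{1}{4}\right) 17 = - \frac{17}{4}$)
$U{\left(c,X \right)} = \sqrt{-2 + X}$
$t = 40 + i$ ($t = 40 + \sqrt{-2 + 1} = 40 + \sqrt{-1} = 40 + i \approx 40.0 + 1.0 i$)
$\sqrt{t + N{\left(G,w{\left(Q{\left(5 \right)} \right)} \right)}} = \sqrt{\left(40 + i\right) - \frac{17}{4}} = \sqrt{\frac{143}{4} + i}$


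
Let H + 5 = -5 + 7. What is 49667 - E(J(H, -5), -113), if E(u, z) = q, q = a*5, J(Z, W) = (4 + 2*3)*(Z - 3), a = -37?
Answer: 49852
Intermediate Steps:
H = -3 (H = -5 + (-5 + 7) = -5 + 2 = -3)
J(Z, W) = -30 + 10*Z (J(Z, W) = (4 + 6)*(-3 + Z) = 10*(-3 + Z) = -30 + 10*Z)
q = -185 (q = -37*5 = -185)
E(u, z) = -185
49667 - E(J(H, -5), -113) = 49667 - 1*(-185) = 49667 + 185 = 49852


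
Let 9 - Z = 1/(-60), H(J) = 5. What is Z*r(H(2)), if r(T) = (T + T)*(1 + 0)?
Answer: 541/6 ≈ 90.167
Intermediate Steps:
Z = 541/60 (Z = 9 - 1/(-60) = 9 - 1*(-1/60) = 9 + 1/60 = 541/60 ≈ 9.0167)
r(T) = 2*T (r(T) = (2*T)*1 = 2*T)
Z*r(H(2)) = 541*(2*5)/60 = (541/60)*10 = 541/6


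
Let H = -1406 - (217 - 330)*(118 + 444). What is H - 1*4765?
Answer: 57335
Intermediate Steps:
H = 62100 (H = -1406 - (-113)*562 = -1406 - 1*(-63506) = -1406 + 63506 = 62100)
H - 1*4765 = 62100 - 1*4765 = 62100 - 4765 = 57335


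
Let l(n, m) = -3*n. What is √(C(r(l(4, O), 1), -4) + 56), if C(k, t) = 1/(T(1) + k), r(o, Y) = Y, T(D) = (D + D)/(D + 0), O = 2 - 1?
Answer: 13*√3/3 ≈ 7.5056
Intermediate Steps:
O = 1
T(D) = 2 (T(D) = (2*D)/D = 2)
C(k, t) = 1/(2 + k)
√(C(r(l(4, O), 1), -4) + 56) = √(1/(2 + 1) + 56) = √(1/3 + 56) = √(⅓ + 56) = √(169/3) = 13*√3/3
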